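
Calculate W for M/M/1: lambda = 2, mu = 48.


W = 1/(mu - lambda) = 1/(48 - 2) = 0.0217 hours

0.0217 hours


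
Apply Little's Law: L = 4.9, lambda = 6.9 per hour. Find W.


W = L / lambda = 4.9 / 6.9 = 0.7101 hours

0.7101 hours


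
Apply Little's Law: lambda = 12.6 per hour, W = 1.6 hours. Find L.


L = lambda * W = 12.6 * 1.6 = 20.16

20.16


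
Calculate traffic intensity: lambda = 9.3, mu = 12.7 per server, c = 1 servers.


rho = lambda / (c * mu) = 9.3 / (1 * 12.7) = 0.7323

0.7323


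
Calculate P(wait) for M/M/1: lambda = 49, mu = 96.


P(wait) = rho = lambda/mu = 49/96 = 0.5104

0.5104


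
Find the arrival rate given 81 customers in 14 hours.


lambda = total arrivals / time = 81 / 14 = 5.79 per hour

5.79 per hour


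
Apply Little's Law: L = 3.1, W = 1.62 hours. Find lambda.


lambda = L / W = 3.1 / 1.62 = 1.91 per hour

1.91 per hour


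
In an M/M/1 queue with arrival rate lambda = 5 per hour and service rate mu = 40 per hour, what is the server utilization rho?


rho = lambda/mu = 5/40 = 0.125

0.125


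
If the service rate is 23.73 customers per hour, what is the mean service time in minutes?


Mean service time = 60/mu = 60/23.73 = 2.53 minutes

2.53 minutes


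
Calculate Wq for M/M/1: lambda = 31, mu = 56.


rho = 31/56; Wq = rho/(mu - lambda) = 0.0221 hours

0.0221 hours


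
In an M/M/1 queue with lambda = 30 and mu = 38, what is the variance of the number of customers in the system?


rho = 30/38; Var(N) = rho/(1-rho)^2 = 17.81

17.81


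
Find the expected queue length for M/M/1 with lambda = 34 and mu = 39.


rho = 34/39; Lq = rho^2/(1-rho) = 5.93

5.93


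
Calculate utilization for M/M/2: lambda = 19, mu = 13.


rho = lambda/(c*mu) = 19/(2*13) = 0.7308

0.7308


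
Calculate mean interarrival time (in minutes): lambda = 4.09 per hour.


Mean interarrival time = 60/lambda = 60/4.09 = 14.67 minutes

14.67 minutes


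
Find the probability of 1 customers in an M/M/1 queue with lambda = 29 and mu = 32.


rho = 29/32; P(n) = (1-rho)*rho^n = (1-29/32)*(29/32)^1 = 0.085

0.085


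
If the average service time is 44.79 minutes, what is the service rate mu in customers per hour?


mu = 60 / avg_service_time = 60 / 44.79 = 1.34 per hour

1.34 per hour


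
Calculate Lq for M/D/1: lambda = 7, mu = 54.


M/D/1: Lq = rho^2 / (2*(1-rho)) where rho = 7/54; Lq = 0.01

0.01


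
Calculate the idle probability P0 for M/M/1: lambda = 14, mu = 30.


P0 = 1 - rho = 1 - 14/30 = 0.5333

0.5333


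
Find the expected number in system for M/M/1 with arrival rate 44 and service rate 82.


rho = 44/82; L = rho/(1-rho) = 1.16

1.16


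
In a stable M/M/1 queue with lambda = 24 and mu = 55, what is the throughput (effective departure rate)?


For a stable queue (lambda < mu), throughput = lambda = 24 per hour

24 per hour


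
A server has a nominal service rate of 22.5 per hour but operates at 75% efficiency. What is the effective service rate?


Effective rate = mu * efficiency = 22.5 * 0.75 = 16.88 per hour

16.88 per hour


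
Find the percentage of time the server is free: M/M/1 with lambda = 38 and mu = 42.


Idle fraction = (1 - rho) * 100 = (1 - 38/42) * 100 = 9.5%

9.5%


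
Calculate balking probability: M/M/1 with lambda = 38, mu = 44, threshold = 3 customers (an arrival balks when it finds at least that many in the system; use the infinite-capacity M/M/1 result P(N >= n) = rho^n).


P(N >= 3) = rho^3 = (38/44)^3 = 0.6442

0.6442


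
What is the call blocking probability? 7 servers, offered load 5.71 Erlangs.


B(N,A) = (A^N/N!) / sum(A^k/k!, k=0..N) with N=7, A=5.71 = 0.1662

0.1662


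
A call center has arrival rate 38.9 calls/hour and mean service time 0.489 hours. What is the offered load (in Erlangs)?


Offered load a = lambda * E[S] = 38.9 * 0.489 = 19.02 Erlangs

19.02 Erlangs


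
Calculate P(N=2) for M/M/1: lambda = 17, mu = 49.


rho = 17/49; P(n) = (1-rho)*rho^n = (1-17/49)*(17/49)^2 = 0.0786

0.0786


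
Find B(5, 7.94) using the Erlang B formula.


B(N,A) = (A^N/N!) / sum(A^k/k!, k=0..N) with N=5, A=7.94 = 0.476

0.476


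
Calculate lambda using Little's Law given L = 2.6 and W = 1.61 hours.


lambda = L / W = 2.6 / 1.61 = 1.61 per hour

1.61 per hour


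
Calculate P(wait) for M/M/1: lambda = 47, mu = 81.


P(wait) = rho = lambda/mu = 47/81 = 0.5802

0.5802


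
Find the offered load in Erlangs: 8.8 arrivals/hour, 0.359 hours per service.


Offered load a = lambda * E[S] = 8.8 * 0.359 = 3.16 Erlangs

3.16 Erlangs


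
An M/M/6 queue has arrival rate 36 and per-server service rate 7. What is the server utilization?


rho = lambda/(c*mu) = 36/(6*7) = 0.8571

0.8571


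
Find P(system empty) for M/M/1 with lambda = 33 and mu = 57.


P0 = 1 - rho = 1 - 33/57 = 0.4211

0.4211


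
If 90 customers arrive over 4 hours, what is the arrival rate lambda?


lambda = total arrivals / time = 90 / 4 = 22.5 per hour

22.5 per hour


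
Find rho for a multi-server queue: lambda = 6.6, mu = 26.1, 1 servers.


rho = lambda / (c * mu) = 6.6 / (1 * 26.1) = 0.2529

0.2529


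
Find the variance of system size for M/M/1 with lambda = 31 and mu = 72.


rho = 31/72; Var(N) = rho/(1-rho)^2 = 1.33

1.33


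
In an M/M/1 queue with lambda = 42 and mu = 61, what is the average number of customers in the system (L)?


rho = 42/61; L = rho/(1-rho) = 2.21

2.21


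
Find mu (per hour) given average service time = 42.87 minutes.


mu = 60 / avg_service_time = 60 / 42.87 = 1.4 per hour

1.4 per hour


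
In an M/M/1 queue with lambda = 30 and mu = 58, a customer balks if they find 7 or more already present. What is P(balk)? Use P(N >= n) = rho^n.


P(N >= 7) = rho^7 = (30/58)^7 = 0.0099

0.0099


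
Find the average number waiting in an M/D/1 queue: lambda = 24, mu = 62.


M/D/1: Lq = rho^2 / (2*(1-rho)) where rho = 24/62; Lq = 0.12

0.12


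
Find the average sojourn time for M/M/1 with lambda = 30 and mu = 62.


W = 1/(mu - lambda) = 1/(62 - 30) = 0.0313 hours

0.0313 hours


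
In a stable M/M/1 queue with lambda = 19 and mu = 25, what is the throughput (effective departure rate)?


For a stable queue (lambda < mu), throughput = lambda = 19 per hour

19 per hour


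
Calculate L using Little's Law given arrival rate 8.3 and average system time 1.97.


L = lambda * W = 8.3 * 1.97 = 16.35

16.35


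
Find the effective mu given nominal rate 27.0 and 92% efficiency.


Effective rate = mu * efficiency = 27.0 * 0.92 = 24.84 per hour

24.84 per hour


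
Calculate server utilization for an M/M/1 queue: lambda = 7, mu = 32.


rho = lambda/mu = 7/32 = 0.2188

0.2188


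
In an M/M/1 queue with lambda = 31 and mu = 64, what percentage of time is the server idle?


Idle fraction = (1 - rho) * 100 = (1 - 31/64) * 100 = 51.6%

51.6%


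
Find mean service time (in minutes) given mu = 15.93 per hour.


Mean service time = 60/mu = 60/15.93 = 3.77 minutes

3.77 minutes


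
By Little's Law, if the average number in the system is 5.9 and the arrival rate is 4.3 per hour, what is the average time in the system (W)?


W = L / lambda = 5.9 / 4.3 = 1.3721 hours

1.3721 hours


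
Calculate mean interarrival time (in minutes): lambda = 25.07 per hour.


Mean interarrival time = 60/lambda = 60/25.07 = 2.39 minutes

2.39 minutes


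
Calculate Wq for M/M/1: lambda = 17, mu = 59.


rho = 17/59; Wq = rho/(mu - lambda) = 0.0069 hours

0.0069 hours


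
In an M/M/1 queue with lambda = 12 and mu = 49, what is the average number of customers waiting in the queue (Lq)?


rho = 12/49; Lq = rho^2/(1-rho) = 0.08

0.08


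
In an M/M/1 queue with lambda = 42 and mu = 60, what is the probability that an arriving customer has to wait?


P(wait) = rho = lambda/mu = 42/60 = 0.7

0.7


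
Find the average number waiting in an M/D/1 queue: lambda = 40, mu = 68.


M/D/1: Lq = rho^2 / (2*(1-rho)) where rho = 40/68; Lq = 0.42

0.42


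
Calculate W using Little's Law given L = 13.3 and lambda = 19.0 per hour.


W = L / lambda = 13.3 / 19.0 = 0.7 hours

0.7 hours


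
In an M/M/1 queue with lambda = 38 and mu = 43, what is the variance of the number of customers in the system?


rho = 38/43; Var(N) = rho/(1-rho)^2 = 65.36

65.36


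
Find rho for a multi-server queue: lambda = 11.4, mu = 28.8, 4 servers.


rho = lambda / (c * mu) = 11.4 / (4 * 28.8) = 0.099

0.099


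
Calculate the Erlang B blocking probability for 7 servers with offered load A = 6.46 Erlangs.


B(N,A) = (A^N/N!) / sum(A^k/k!, k=0..N) with N=7, A=6.46 = 0.2148

0.2148


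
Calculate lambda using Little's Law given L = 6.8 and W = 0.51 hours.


lambda = L / W = 6.8 / 0.51 = 13.33 per hour

13.33 per hour


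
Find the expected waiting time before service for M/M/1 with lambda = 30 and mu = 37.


rho = 30/37; Wq = rho/(mu - lambda) = 0.1158 hours

0.1158 hours


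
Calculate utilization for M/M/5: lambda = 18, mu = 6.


rho = lambda/(c*mu) = 18/(5*6) = 0.6

0.6


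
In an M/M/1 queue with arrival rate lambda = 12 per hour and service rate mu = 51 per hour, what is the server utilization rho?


rho = lambda/mu = 12/51 = 0.2353

0.2353


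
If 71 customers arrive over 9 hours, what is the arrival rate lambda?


lambda = total arrivals / time = 71 / 9 = 7.89 per hour

7.89 per hour


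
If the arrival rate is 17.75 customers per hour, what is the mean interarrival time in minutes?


Mean interarrival time = 60/lambda = 60/17.75 = 3.38 minutes

3.38 minutes


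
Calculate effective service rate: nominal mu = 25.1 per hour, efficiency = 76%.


Effective rate = mu * efficiency = 25.1 * 0.76 = 19.08 per hour

19.08 per hour


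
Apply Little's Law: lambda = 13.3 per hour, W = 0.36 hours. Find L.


L = lambda * W = 13.3 * 0.36 = 4.79

4.79


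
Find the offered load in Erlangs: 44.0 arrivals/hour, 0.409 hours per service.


Offered load a = lambda * E[S] = 44.0 * 0.409 = 18.0 Erlangs

18.0 Erlangs


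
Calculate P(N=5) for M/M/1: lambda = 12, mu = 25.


rho = 12/25; P(n) = (1-rho)*rho^n = (1-12/25)*(12/25)^5 = 0.0132

0.0132


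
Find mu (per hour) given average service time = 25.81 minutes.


mu = 60 / avg_service_time = 60 / 25.81 = 2.32 per hour

2.32 per hour


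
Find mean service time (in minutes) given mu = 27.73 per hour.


Mean service time = 60/mu = 60/27.73 = 2.16 minutes

2.16 minutes


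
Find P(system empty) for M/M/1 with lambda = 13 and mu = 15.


P0 = 1 - rho = 1 - 13/15 = 0.1333

0.1333


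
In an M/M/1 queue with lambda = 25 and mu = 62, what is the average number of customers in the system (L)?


rho = 25/62; L = rho/(1-rho) = 0.68

0.68


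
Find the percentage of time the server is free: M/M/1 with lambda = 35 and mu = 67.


Idle fraction = (1 - rho) * 100 = (1 - 35/67) * 100 = 47.8%

47.8%


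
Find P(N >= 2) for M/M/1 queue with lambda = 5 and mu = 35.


P(N >= 2) = rho^2 = (5/35)^2 = 0.0204

0.0204


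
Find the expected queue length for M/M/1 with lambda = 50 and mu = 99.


rho = 50/99; Lq = rho^2/(1-rho) = 0.52

0.52


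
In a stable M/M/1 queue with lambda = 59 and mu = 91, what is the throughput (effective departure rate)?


For a stable queue (lambda < mu), throughput = lambda = 59 per hour

59 per hour


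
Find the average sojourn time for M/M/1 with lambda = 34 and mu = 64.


W = 1/(mu - lambda) = 1/(64 - 34) = 0.0333 hours

0.0333 hours


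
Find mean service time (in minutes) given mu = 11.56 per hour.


Mean service time = 60/mu = 60/11.56 = 5.19 minutes

5.19 minutes


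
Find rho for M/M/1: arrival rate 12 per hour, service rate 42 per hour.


rho = lambda/mu = 12/42 = 0.2857

0.2857


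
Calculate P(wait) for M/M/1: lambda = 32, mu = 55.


P(wait) = rho = lambda/mu = 32/55 = 0.5818

0.5818


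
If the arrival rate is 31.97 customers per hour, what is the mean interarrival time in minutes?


Mean interarrival time = 60/lambda = 60/31.97 = 1.88 minutes

1.88 minutes


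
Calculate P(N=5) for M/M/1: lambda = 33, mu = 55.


rho = 33/55; P(n) = (1-rho)*rho^n = (1-33/55)*(33/55)^5 = 0.0311

0.0311


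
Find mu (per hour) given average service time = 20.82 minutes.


mu = 60 / avg_service_time = 60 / 20.82 = 2.88 per hour

2.88 per hour


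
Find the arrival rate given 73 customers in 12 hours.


lambda = total arrivals / time = 73 / 12 = 6.08 per hour

6.08 per hour


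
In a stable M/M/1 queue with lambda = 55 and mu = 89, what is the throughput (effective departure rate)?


For a stable queue (lambda < mu), throughput = lambda = 55 per hour

55 per hour


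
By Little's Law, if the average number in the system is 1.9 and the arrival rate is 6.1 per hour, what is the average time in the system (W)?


W = L / lambda = 1.9 / 6.1 = 0.3115 hours

0.3115 hours


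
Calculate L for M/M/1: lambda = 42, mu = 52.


rho = 42/52; L = rho/(1-rho) = 4.2

4.2


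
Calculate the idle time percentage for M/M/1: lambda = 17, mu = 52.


Idle fraction = (1 - rho) * 100 = (1 - 17/52) * 100 = 67.3%

67.3%


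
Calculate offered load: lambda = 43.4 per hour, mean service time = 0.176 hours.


Offered load a = lambda * E[S] = 43.4 * 0.176 = 7.64 Erlangs

7.64 Erlangs


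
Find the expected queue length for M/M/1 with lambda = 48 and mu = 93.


rho = 48/93; Lq = rho^2/(1-rho) = 0.55

0.55


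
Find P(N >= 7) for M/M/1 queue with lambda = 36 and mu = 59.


P(N >= 7) = rho^7 = (36/59)^7 = 0.0315

0.0315


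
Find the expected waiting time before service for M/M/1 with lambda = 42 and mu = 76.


rho = 42/76; Wq = rho/(mu - lambda) = 0.0163 hours

0.0163 hours


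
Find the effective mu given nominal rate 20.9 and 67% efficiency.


Effective rate = mu * efficiency = 20.9 * 0.67 = 14.0 per hour

14.0 per hour


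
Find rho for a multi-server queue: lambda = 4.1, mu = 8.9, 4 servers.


rho = lambda / (c * mu) = 4.1 / (4 * 8.9) = 0.1152

0.1152


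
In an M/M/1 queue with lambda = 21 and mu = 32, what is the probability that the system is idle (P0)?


P0 = 1 - rho = 1 - 21/32 = 0.3438

0.3438


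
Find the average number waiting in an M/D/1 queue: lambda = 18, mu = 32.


M/D/1: Lq = rho^2 / (2*(1-rho)) where rho = 18/32; Lq = 0.36

0.36


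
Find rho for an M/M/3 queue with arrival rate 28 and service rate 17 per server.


rho = lambda/(c*mu) = 28/(3*17) = 0.549

0.549


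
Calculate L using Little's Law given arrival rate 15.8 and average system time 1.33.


L = lambda * W = 15.8 * 1.33 = 21.01

21.01


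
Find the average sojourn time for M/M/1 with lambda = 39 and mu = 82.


W = 1/(mu - lambda) = 1/(82 - 39) = 0.0233 hours

0.0233 hours


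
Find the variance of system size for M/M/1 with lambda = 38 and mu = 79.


rho = 38/79; Var(N) = rho/(1-rho)^2 = 1.79

1.79


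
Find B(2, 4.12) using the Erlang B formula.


B(N,A) = (A^N/N!) / sum(A^k/k!, k=0..N) with N=2, A=4.12 = 0.6237

0.6237


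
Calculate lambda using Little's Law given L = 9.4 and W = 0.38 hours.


lambda = L / W = 9.4 / 0.38 = 24.74 per hour

24.74 per hour


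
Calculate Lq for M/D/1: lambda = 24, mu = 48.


M/D/1: Lq = rho^2 / (2*(1-rho)) where rho = 24/48; Lq = 0.25

0.25


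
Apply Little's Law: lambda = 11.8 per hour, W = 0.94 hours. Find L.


L = lambda * W = 11.8 * 0.94 = 11.09

11.09


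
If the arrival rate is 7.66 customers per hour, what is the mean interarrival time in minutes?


Mean interarrival time = 60/lambda = 60/7.66 = 7.83 minutes

7.83 minutes


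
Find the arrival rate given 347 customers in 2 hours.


lambda = total arrivals / time = 347 / 2 = 173.5 per hour

173.5 per hour


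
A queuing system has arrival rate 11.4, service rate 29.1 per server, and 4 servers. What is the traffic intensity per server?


rho = lambda / (c * mu) = 11.4 / (4 * 29.1) = 0.0979

0.0979


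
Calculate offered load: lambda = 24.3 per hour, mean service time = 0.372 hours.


Offered load a = lambda * E[S] = 24.3 * 0.372 = 9.04 Erlangs

9.04 Erlangs


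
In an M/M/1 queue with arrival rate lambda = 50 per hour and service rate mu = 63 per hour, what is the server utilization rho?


rho = lambda/mu = 50/63 = 0.7937

0.7937


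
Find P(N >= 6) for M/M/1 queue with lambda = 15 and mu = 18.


P(N >= 6) = rho^6 = (15/18)^6 = 0.3349

0.3349


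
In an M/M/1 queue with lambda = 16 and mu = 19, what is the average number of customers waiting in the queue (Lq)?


rho = 16/19; Lq = rho^2/(1-rho) = 4.49

4.49


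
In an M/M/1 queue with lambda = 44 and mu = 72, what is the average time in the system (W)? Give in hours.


W = 1/(mu - lambda) = 1/(72 - 44) = 0.0357 hours

0.0357 hours


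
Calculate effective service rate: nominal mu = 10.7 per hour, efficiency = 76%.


Effective rate = mu * efficiency = 10.7 * 0.76 = 8.13 per hour

8.13 per hour


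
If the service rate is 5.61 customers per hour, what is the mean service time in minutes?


Mean service time = 60/mu = 60/5.61 = 10.7 minutes

10.7 minutes


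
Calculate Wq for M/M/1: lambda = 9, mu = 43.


rho = 9/43; Wq = rho/(mu - lambda) = 0.0062 hours

0.0062 hours


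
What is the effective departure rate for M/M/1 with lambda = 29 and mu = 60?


For a stable queue (lambda < mu), throughput = lambda = 29 per hour

29 per hour


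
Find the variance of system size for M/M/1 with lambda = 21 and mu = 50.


rho = 21/50; Var(N) = rho/(1-rho)^2 = 1.25

1.25


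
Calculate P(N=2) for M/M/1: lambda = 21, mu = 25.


rho = 21/25; P(n) = (1-rho)*rho^n = (1-21/25)*(21/25)^2 = 0.1129

0.1129


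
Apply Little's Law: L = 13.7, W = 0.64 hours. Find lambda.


lambda = L / W = 13.7 / 0.64 = 21.41 per hour

21.41 per hour


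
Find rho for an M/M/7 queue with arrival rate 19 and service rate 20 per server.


rho = lambda/(c*mu) = 19/(7*20) = 0.1357

0.1357


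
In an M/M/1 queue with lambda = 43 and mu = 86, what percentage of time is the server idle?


Idle fraction = (1 - rho) * 100 = (1 - 43/86) * 100 = 50.0%

50.0%


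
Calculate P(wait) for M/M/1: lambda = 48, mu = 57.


P(wait) = rho = lambda/mu = 48/57 = 0.8421

0.8421


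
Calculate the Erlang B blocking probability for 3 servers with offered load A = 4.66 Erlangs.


B(N,A) = (A^N/N!) / sum(A^k/k!, k=0..N) with N=3, A=4.66 = 0.5052

0.5052


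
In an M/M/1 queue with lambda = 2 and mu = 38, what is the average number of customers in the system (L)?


rho = 2/38; L = rho/(1-rho) = 0.06

0.06


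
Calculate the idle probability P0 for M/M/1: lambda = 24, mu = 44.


P0 = 1 - rho = 1 - 24/44 = 0.4545

0.4545


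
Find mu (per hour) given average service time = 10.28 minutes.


mu = 60 / avg_service_time = 60 / 10.28 = 5.84 per hour

5.84 per hour


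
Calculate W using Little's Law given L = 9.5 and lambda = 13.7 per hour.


W = L / lambda = 9.5 / 13.7 = 0.6934 hours

0.6934 hours


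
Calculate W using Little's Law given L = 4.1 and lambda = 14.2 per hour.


W = L / lambda = 4.1 / 14.2 = 0.2887 hours

0.2887 hours


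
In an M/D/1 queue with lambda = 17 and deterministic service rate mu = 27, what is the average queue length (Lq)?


M/D/1: Lq = rho^2 / (2*(1-rho)) where rho = 17/27; Lq = 0.54

0.54


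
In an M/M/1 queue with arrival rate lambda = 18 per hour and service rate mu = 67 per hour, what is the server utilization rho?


rho = lambda/mu = 18/67 = 0.2687

0.2687


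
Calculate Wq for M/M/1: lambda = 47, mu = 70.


rho = 47/70; Wq = rho/(mu - lambda) = 0.0292 hours

0.0292 hours


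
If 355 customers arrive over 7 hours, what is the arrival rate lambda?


lambda = total arrivals / time = 355 / 7 = 50.71 per hour

50.71 per hour


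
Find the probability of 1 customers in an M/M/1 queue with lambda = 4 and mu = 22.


rho = 4/22; P(n) = (1-rho)*rho^n = (1-4/22)*(4/22)^1 = 0.1488

0.1488


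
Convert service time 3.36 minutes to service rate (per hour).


mu = 60 / avg_service_time = 60 / 3.36 = 17.86 per hour

17.86 per hour


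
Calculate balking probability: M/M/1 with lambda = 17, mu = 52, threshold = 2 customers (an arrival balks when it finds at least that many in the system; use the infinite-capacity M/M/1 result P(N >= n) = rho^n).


P(N >= 2) = rho^2 = (17/52)^2 = 0.1069

0.1069


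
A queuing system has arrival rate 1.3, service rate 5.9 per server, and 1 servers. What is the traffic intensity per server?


rho = lambda / (c * mu) = 1.3 / (1 * 5.9) = 0.2203

0.2203


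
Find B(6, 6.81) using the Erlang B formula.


B(N,A) = (A^N/N!) / sum(A^k/k!, k=0..N) with N=6, A=6.81 = 0.3193

0.3193


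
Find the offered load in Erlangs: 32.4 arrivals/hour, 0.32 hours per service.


Offered load a = lambda * E[S] = 32.4 * 0.32 = 10.37 Erlangs

10.37 Erlangs


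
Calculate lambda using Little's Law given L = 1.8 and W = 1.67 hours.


lambda = L / W = 1.8 / 1.67 = 1.08 per hour

1.08 per hour


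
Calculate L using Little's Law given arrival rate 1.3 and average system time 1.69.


L = lambda * W = 1.3 * 1.69 = 2.2

2.2


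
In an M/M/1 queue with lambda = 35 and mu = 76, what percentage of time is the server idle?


Idle fraction = (1 - rho) * 100 = (1 - 35/76) * 100 = 53.9%

53.9%


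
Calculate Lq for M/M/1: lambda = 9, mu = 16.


rho = 9/16; Lq = rho^2/(1-rho) = 0.72

0.72


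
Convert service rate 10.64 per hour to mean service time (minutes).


Mean service time = 60/mu = 60/10.64 = 5.64 minutes

5.64 minutes


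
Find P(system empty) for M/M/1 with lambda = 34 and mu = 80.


P0 = 1 - rho = 1 - 34/80 = 0.575

0.575


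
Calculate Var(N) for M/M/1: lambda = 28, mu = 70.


rho = 28/70; Var(N) = rho/(1-rho)^2 = 1.11

1.11


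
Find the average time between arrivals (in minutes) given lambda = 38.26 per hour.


Mean interarrival time = 60/lambda = 60/38.26 = 1.57 minutes

1.57 minutes


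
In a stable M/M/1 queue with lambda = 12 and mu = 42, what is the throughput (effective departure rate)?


For a stable queue (lambda < mu), throughput = lambda = 12 per hour

12 per hour


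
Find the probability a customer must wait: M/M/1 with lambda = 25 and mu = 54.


P(wait) = rho = lambda/mu = 25/54 = 0.463

0.463


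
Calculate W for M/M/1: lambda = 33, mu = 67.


W = 1/(mu - lambda) = 1/(67 - 33) = 0.0294 hours

0.0294 hours


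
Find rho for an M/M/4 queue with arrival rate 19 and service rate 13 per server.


rho = lambda/(c*mu) = 19/(4*13) = 0.3654

0.3654


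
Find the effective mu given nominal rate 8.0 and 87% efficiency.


Effective rate = mu * efficiency = 8.0 * 0.87 = 6.96 per hour

6.96 per hour


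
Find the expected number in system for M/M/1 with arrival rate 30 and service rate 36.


rho = 30/36; L = rho/(1-rho) = 5.0

5.0


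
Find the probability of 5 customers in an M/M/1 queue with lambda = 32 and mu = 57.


rho = 32/57; P(n) = (1-rho)*rho^n = (1-32/57)*(32/57)^5 = 0.0245

0.0245


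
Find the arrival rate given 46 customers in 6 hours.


lambda = total arrivals / time = 46 / 6 = 7.67 per hour

7.67 per hour


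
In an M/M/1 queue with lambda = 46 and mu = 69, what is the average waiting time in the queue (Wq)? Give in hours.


rho = 46/69; Wq = rho/(mu - lambda) = 0.029 hours

0.029 hours


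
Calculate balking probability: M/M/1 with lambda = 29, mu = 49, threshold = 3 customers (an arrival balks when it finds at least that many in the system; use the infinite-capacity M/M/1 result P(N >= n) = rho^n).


P(N >= 3) = rho^3 = (29/49)^3 = 0.2073

0.2073


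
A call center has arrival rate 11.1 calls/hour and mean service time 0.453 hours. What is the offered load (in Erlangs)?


Offered load a = lambda * E[S] = 11.1 * 0.453 = 5.03 Erlangs

5.03 Erlangs


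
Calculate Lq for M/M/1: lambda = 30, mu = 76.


rho = 30/76; Lq = rho^2/(1-rho) = 0.26

0.26


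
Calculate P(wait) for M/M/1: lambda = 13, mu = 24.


P(wait) = rho = lambda/mu = 13/24 = 0.5417

0.5417


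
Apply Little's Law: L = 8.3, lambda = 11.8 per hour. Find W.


W = L / lambda = 8.3 / 11.8 = 0.7034 hours

0.7034 hours


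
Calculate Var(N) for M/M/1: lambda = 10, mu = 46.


rho = 10/46; Var(N) = rho/(1-rho)^2 = 0.35

0.35


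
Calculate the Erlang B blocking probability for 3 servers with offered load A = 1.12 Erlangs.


B(N,A) = (A^N/N!) / sum(A^k/k!, k=0..N) with N=3, A=1.12 = 0.0785

0.0785


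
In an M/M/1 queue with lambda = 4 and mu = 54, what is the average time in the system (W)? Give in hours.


W = 1/(mu - lambda) = 1/(54 - 4) = 0.02 hours

0.02 hours


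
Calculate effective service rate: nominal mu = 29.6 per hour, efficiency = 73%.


Effective rate = mu * efficiency = 29.6 * 0.73 = 21.61 per hour

21.61 per hour


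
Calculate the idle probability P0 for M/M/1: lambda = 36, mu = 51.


P0 = 1 - rho = 1 - 36/51 = 0.2941

0.2941


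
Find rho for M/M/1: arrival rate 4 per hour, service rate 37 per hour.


rho = lambda/mu = 4/37 = 0.1081

0.1081


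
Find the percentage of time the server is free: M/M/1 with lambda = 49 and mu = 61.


Idle fraction = (1 - rho) * 100 = (1 - 49/61) * 100 = 19.7%

19.7%


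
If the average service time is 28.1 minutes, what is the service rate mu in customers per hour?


mu = 60 / avg_service_time = 60 / 28.1 = 2.14 per hour

2.14 per hour


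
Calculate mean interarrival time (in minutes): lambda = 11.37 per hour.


Mean interarrival time = 60/lambda = 60/11.37 = 5.28 minutes

5.28 minutes


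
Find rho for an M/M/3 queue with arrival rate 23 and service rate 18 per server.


rho = lambda/(c*mu) = 23/(3*18) = 0.4259

0.4259


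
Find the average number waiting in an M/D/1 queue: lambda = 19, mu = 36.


M/D/1: Lq = rho^2 / (2*(1-rho)) where rho = 19/36; Lq = 0.29

0.29


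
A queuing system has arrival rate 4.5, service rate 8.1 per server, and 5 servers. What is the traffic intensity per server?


rho = lambda / (c * mu) = 4.5 / (5 * 8.1) = 0.1111

0.1111


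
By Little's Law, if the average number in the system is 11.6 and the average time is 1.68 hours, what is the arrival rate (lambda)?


lambda = L / W = 11.6 / 1.68 = 6.9 per hour

6.9 per hour


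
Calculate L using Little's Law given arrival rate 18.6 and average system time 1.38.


L = lambda * W = 18.6 * 1.38 = 25.67

25.67


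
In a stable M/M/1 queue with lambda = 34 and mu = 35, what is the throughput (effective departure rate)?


For a stable queue (lambda < mu), throughput = lambda = 34 per hour

34 per hour


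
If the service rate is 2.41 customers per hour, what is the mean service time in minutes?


Mean service time = 60/mu = 60/2.41 = 24.9 minutes

24.9 minutes


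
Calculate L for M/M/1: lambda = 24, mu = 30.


rho = 24/30; L = rho/(1-rho) = 4.0

4.0


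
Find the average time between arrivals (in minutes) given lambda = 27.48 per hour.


Mean interarrival time = 60/lambda = 60/27.48 = 2.18 minutes

2.18 minutes


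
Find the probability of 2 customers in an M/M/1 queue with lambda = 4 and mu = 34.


rho = 4/34; P(n) = (1-rho)*rho^n = (1-4/34)*(4/34)^2 = 0.0122

0.0122


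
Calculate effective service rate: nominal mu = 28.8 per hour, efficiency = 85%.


Effective rate = mu * efficiency = 28.8 * 0.85 = 24.48 per hour

24.48 per hour


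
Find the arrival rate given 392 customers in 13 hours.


lambda = total arrivals / time = 392 / 13 = 30.15 per hour

30.15 per hour


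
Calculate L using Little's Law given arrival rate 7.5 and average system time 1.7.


L = lambda * W = 7.5 * 1.7 = 12.75

12.75


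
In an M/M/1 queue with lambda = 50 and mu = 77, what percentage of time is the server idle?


Idle fraction = (1 - rho) * 100 = (1 - 50/77) * 100 = 35.1%

35.1%


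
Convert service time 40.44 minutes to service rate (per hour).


mu = 60 / avg_service_time = 60 / 40.44 = 1.48 per hour

1.48 per hour


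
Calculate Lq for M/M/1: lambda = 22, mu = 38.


rho = 22/38; Lq = rho^2/(1-rho) = 0.8

0.8


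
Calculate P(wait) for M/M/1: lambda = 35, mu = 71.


P(wait) = rho = lambda/mu = 35/71 = 0.493

0.493


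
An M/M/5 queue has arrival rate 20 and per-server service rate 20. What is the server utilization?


rho = lambda/(c*mu) = 20/(5*20) = 0.2

0.2


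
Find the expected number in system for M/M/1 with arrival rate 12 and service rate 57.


rho = 12/57; L = rho/(1-rho) = 0.27

0.27


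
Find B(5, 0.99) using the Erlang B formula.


B(N,A) = (A^N/N!) / sum(A^k/k!, k=0..N) with N=5, A=0.99 = 0.0029

0.0029


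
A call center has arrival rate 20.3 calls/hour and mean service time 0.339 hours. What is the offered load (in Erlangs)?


Offered load a = lambda * E[S] = 20.3 * 0.339 = 6.88 Erlangs

6.88 Erlangs


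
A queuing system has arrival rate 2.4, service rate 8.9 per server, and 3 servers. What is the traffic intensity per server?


rho = lambda / (c * mu) = 2.4 / (3 * 8.9) = 0.0899

0.0899


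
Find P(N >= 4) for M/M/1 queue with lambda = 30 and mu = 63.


P(N >= 4) = rho^4 = (30/63)^4 = 0.0514

0.0514


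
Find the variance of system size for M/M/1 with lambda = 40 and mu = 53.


rho = 40/53; Var(N) = rho/(1-rho)^2 = 12.54

12.54


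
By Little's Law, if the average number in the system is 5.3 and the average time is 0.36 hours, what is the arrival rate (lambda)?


lambda = L / W = 5.3 / 0.36 = 14.72 per hour

14.72 per hour


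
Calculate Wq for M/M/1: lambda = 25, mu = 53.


rho = 25/53; Wq = rho/(mu - lambda) = 0.0168 hours

0.0168 hours


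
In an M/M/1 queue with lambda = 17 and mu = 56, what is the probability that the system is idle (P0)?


P0 = 1 - rho = 1 - 17/56 = 0.6964

0.6964


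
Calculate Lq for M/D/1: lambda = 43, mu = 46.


M/D/1: Lq = rho^2 / (2*(1-rho)) where rho = 43/46; Lq = 6.7

6.7


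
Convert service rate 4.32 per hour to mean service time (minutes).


Mean service time = 60/mu = 60/4.32 = 13.89 minutes

13.89 minutes


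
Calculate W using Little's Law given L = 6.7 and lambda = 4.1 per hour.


W = L / lambda = 6.7 / 4.1 = 1.6341 hours

1.6341 hours


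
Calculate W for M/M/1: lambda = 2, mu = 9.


W = 1/(mu - lambda) = 1/(9 - 2) = 0.1429 hours

0.1429 hours


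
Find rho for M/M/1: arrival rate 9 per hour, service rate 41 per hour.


rho = lambda/mu = 9/41 = 0.2195

0.2195


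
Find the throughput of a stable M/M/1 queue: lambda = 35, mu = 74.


For a stable queue (lambda < mu), throughput = lambda = 35 per hour

35 per hour


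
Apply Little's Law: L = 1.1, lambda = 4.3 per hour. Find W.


W = L / lambda = 1.1 / 4.3 = 0.2558 hours

0.2558 hours


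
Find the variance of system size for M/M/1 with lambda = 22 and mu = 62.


rho = 22/62; Var(N) = rho/(1-rho)^2 = 0.85

0.85


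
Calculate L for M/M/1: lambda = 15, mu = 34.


rho = 15/34; L = rho/(1-rho) = 0.79

0.79


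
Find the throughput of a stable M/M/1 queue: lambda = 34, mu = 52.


For a stable queue (lambda < mu), throughput = lambda = 34 per hour

34 per hour


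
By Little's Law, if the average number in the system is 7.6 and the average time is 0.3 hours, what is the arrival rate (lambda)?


lambda = L / W = 7.6 / 0.3 = 25.33 per hour

25.33 per hour


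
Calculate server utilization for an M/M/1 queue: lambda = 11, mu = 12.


rho = lambda/mu = 11/12 = 0.9167

0.9167


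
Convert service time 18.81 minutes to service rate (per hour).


mu = 60 / avg_service_time = 60 / 18.81 = 3.19 per hour

3.19 per hour


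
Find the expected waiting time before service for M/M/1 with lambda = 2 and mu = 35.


rho = 2/35; Wq = rho/(mu - lambda) = 0.0017 hours

0.0017 hours


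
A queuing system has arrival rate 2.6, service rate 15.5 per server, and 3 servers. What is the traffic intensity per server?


rho = lambda / (c * mu) = 2.6 / (3 * 15.5) = 0.0559

0.0559


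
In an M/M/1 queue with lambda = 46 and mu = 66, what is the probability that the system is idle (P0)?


P0 = 1 - rho = 1 - 46/66 = 0.303

0.303


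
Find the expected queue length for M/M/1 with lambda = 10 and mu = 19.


rho = 10/19; Lq = rho^2/(1-rho) = 0.58

0.58


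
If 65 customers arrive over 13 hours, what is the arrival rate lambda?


lambda = total arrivals / time = 65 / 13 = 5.0 per hour

5.0 per hour


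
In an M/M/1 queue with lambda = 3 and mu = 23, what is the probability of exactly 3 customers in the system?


rho = 3/23; P(n) = (1-rho)*rho^n = (1-3/23)*(3/23)^3 = 0.0019

0.0019


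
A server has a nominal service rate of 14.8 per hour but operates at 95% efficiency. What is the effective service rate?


Effective rate = mu * efficiency = 14.8 * 0.95 = 14.06 per hour

14.06 per hour


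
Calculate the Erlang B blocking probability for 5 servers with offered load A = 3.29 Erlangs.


B(N,A) = (A^N/N!) / sum(A^k/k!, k=0..N) with N=5, A=3.29 = 0.1354

0.1354


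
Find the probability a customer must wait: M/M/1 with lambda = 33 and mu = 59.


P(wait) = rho = lambda/mu = 33/59 = 0.5593

0.5593


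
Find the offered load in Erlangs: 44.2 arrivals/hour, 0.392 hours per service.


Offered load a = lambda * E[S] = 44.2 * 0.392 = 17.33 Erlangs

17.33 Erlangs


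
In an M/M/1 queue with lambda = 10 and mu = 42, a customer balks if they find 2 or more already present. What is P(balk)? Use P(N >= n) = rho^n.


P(N >= 2) = rho^2 = (10/42)^2 = 0.0567

0.0567


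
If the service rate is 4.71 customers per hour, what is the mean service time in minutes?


Mean service time = 60/mu = 60/4.71 = 12.74 minutes

12.74 minutes


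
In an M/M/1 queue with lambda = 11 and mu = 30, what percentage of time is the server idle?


Idle fraction = (1 - rho) * 100 = (1 - 11/30) * 100 = 63.3%

63.3%


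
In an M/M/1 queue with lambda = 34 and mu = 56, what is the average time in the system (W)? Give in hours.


W = 1/(mu - lambda) = 1/(56 - 34) = 0.0455 hours

0.0455 hours


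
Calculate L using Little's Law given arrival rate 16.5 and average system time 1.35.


L = lambda * W = 16.5 * 1.35 = 22.28

22.28


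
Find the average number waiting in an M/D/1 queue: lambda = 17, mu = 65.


M/D/1: Lq = rho^2 / (2*(1-rho)) where rho = 17/65; Lq = 0.05

0.05


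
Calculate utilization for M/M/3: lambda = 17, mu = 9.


rho = lambda/(c*mu) = 17/(3*9) = 0.6296

0.6296


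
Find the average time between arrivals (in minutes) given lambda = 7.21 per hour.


Mean interarrival time = 60/lambda = 60/7.21 = 8.32 minutes

8.32 minutes


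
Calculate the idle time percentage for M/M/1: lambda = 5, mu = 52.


Idle fraction = (1 - rho) * 100 = (1 - 5/52) * 100 = 90.4%

90.4%


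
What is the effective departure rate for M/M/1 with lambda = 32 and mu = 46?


For a stable queue (lambda < mu), throughput = lambda = 32 per hour

32 per hour


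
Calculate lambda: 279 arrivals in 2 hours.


lambda = total arrivals / time = 279 / 2 = 139.5 per hour

139.5 per hour


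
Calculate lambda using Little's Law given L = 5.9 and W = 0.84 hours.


lambda = L / W = 5.9 / 0.84 = 7.02 per hour

7.02 per hour


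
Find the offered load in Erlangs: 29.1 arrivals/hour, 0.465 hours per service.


Offered load a = lambda * E[S] = 29.1 * 0.465 = 13.53 Erlangs

13.53 Erlangs


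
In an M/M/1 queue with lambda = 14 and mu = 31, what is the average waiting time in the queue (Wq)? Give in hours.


rho = 14/31; Wq = rho/(mu - lambda) = 0.0266 hours

0.0266 hours


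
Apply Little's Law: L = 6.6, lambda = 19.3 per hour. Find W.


W = L / lambda = 6.6 / 19.3 = 0.342 hours

0.342 hours


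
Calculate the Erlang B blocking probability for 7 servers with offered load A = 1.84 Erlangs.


B(N,A) = (A^N/N!) / sum(A^k/k!, k=0..N) with N=7, A=1.84 = 0.0023

0.0023


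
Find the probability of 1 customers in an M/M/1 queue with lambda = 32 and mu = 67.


rho = 32/67; P(n) = (1-rho)*rho^n = (1-32/67)*(32/67)^1 = 0.2495

0.2495


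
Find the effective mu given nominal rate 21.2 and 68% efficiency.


Effective rate = mu * efficiency = 21.2 * 0.68 = 14.42 per hour

14.42 per hour


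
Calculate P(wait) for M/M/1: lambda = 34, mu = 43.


P(wait) = rho = lambda/mu = 34/43 = 0.7907

0.7907


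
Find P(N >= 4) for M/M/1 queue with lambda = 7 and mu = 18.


P(N >= 4) = rho^4 = (7/18)^4 = 0.0229

0.0229


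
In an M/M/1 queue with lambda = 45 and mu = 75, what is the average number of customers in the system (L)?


rho = 45/75; L = rho/(1-rho) = 1.5

1.5


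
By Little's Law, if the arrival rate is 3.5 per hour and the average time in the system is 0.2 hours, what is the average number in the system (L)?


L = lambda * W = 3.5 * 0.2 = 0.7

0.7


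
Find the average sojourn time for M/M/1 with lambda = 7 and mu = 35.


W = 1/(mu - lambda) = 1/(35 - 7) = 0.0357 hours

0.0357 hours


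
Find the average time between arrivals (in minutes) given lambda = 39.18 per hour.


Mean interarrival time = 60/lambda = 60/39.18 = 1.53 minutes

1.53 minutes


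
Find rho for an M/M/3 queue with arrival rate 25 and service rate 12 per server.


rho = lambda/(c*mu) = 25/(3*12) = 0.6944

0.6944


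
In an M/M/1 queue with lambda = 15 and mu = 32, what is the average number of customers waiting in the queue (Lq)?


rho = 15/32; Lq = rho^2/(1-rho) = 0.41

0.41


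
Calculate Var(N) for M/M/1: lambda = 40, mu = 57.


rho = 40/57; Var(N) = rho/(1-rho)^2 = 7.89

7.89


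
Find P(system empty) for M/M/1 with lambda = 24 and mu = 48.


P0 = 1 - rho = 1 - 24/48 = 0.5

0.5


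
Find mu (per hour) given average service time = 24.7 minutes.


mu = 60 / avg_service_time = 60 / 24.7 = 2.43 per hour

2.43 per hour


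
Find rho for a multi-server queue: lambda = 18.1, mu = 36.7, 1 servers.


rho = lambda / (c * mu) = 18.1 / (1 * 36.7) = 0.4932

0.4932


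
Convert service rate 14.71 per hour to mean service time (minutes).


Mean service time = 60/mu = 60/14.71 = 4.08 minutes

4.08 minutes


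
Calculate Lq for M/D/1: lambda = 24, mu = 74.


M/D/1: Lq = rho^2 / (2*(1-rho)) where rho = 24/74; Lq = 0.08

0.08


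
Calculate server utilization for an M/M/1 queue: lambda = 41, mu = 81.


rho = lambda/mu = 41/81 = 0.5062

0.5062


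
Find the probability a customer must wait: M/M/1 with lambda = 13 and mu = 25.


P(wait) = rho = lambda/mu = 13/25 = 0.52

0.52


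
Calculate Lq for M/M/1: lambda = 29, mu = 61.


rho = 29/61; Lq = rho^2/(1-rho) = 0.43

0.43


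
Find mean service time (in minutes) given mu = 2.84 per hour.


Mean service time = 60/mu = 60/2.84 = 21.13 minutes

21.13 minutes


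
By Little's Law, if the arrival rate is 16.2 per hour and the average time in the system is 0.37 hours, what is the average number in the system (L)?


L = lambda * W = 16.2 * 0.37 = 5.99

5.99


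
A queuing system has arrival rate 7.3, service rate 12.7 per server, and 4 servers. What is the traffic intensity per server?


rho = lambda / (c * mu) = 7.3 / (4 * 12.7) = 0.1437

0.1437
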